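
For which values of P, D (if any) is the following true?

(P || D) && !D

P: True, D: False

  P || D = True
  !D = True
Both conjuncts True, so the formula holds.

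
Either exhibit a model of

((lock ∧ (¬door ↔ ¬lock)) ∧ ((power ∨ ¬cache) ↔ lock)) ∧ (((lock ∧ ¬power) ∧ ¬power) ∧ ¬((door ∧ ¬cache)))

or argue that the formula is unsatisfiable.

Case lock = True: the formula simplifies to (door ∧ (power ∨ ¬cache)) ∧ ((¬power ∧ ¬power) ∧ ¬((door ∧ ¬cache))).
  power = True: the conjunct ¬power is False.
  power = False: simplifies to (door ∧ ¬cache) ∧ ¬((door ∧ ¬cache)).
    cache = True: the conjunct ¬cache is False.
    cache = False: simplifies to door ∧ ¬door.
      door = True: the conjunct ¬door is False.
      door = False: the conjunct door is False.
Case lock = False: the conjunct lock is False.
Both cases fail — unsatisfiable.

Unsatisfiable — no assignment works.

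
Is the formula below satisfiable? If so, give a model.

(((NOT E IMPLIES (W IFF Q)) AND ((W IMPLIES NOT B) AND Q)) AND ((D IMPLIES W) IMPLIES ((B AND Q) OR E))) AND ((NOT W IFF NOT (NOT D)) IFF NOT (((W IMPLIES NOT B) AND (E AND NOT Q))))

E = True, B = False, Q = True, D = False, W = True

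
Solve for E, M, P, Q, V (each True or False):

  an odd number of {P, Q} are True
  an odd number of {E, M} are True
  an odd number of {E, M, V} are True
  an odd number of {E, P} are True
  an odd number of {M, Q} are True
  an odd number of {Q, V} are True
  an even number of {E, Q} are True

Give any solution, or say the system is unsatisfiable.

E: True, M: False, P: False, Q: True, V: False

{P, Q}: 1 true → odd ✓
{E, M}: 1 true → odd ✓
{E, M, V}: 1 true → odd ✓
{E, P}: 1 true → odd ✓
{M, Q}: 1 true → odd ✓
{Q, V}: 1 true → odd ✓
{E, Q}: 2 true → even ✓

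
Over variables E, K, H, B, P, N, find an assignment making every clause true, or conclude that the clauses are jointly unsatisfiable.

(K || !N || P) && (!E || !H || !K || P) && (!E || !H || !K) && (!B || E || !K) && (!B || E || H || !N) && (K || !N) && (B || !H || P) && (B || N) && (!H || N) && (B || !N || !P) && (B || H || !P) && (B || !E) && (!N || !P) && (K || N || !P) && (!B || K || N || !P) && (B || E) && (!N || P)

Set E = False.
  then (B || E) forces B = True.
  then (!B || E || !K) forces K = False.
  then (K || !N) forces N = False.
  then (!H || N) forces H = False.
  then (K || N || !P) forces P = False.
All clauses satisfied.

E = False, K = False, H = False, B = True, P = False, N = False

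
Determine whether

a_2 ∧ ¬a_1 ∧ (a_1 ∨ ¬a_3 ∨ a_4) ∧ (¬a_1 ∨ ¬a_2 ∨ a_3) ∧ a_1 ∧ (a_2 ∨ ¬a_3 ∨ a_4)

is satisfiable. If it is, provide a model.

Case a_1 = True:
  Clause (¬a_1) is falsified — contradiction.
Case a_1 = False:
  Clause (a_1) is falsified — contradiction.
Both cases fail, so the formula is unsatisfiable.

The formula is unsatisfiable.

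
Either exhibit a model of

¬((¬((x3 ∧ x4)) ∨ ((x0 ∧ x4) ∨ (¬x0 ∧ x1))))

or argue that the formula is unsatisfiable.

x0 = False, x1 = False, x3 = True, x4 = True

  ¬((¬((x3 ∧ x4)) ∨ ((x0 ∧ x4) ∨ (¬x0 ∧ x1)))) = True
    ¬((x3 ∧ x4)) ∨ ((x0 ∧ x4) ∨ (¬x0 ∧ x1)) = False
      ¬((x3 ∧ x4)) = False
        x3 ∧ x4 = True
      (x0 ∧ x4) ∨ (¬x0 ∧ x1) = False
        x0 ∧ x4 = False
        ¬x0 ∧ x1 = False
          ¬x0 = True
The formula evaluates to True.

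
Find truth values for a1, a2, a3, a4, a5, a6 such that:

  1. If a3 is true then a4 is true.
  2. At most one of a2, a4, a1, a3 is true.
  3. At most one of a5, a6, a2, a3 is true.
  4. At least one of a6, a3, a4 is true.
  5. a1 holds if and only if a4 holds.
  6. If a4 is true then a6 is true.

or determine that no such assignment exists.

a1: False; a2: False; a3: False; a4: False; a5: False; a6: True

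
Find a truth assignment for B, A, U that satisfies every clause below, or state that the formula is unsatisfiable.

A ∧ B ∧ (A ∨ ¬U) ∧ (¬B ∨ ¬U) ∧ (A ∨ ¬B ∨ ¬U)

B=T; A=T; U=F

Unit clause (A) forces A = True.
Unit clause (B) forces B = True.
In (¬B ∨ ¬U) only ¬U is left, so U = False.
All clauses satisfied.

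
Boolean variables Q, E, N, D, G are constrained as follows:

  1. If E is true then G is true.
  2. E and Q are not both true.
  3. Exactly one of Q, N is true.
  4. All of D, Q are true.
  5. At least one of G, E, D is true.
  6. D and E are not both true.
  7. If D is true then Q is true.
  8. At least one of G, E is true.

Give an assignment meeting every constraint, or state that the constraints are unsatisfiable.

Q = True; E = False; N = False; D = True; G = True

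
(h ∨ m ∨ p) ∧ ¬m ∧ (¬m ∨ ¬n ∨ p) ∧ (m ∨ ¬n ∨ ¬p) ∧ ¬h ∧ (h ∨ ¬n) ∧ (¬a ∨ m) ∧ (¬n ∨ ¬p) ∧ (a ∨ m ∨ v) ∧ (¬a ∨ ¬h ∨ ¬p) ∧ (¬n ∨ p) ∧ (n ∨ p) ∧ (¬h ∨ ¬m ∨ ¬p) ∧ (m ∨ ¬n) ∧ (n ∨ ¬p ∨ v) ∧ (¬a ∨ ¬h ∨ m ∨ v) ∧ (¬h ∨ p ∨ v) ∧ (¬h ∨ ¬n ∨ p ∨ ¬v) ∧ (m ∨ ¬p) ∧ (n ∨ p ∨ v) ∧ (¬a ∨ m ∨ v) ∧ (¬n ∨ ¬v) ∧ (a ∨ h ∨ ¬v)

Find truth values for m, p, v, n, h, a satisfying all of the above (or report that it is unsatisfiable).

Unsatisfiable

Case m = True:
  Clause (¬m) is falsified — contradiction.
Case m = False:
  (¬h) forces h = False.
  (h ∨ m ∨ p) forces p = True.
  Clause (m ∨ ¬p) is falsified — contradiction.
Both cases fail, so the formula is unsatisfiable.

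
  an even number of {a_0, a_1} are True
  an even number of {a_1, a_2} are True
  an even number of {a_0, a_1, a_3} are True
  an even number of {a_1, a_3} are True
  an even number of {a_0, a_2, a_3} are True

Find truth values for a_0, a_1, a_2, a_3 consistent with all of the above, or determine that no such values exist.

a_0 = False, a_1 = False, a_2 = False, a_3 = False

{a_0, a_1}: 0 true → even ✓
{a_1, a_2}: 0 true → even ✓
{a_0, a_1, a_3}: 0 true → even ✓
{a_1, a_3}: 0 true → even ✓
{a_0, a_2, a_3}: 0 true → even ✓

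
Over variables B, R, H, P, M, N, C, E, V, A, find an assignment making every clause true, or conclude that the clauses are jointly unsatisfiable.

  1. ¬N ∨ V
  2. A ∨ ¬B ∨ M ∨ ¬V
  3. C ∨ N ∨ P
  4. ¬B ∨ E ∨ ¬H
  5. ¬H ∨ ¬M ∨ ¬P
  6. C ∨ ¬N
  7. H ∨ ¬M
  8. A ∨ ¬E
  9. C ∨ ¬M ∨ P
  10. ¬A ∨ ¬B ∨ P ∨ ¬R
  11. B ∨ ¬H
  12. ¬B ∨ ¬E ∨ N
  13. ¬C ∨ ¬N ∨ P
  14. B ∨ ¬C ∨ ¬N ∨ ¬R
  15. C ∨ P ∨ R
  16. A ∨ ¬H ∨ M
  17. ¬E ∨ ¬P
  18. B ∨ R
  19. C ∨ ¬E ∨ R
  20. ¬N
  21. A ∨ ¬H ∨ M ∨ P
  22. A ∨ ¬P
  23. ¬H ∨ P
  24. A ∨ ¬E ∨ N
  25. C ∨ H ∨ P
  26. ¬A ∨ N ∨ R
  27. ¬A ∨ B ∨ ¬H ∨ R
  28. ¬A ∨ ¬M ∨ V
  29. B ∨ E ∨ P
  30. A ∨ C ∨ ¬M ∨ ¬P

B=T, R=T, H=F, P=F, M=F, N=F, C=T, E=F, V=F, A=F

Unit clause (¬N) forces N = False.
Set B = True.
  then (¬B ∨ ¬E ∨ N) forces E = False.
  then (¬B ∨ E ∨ ¬H) forces H = False.
  then (H ∨ ¬M) forces M = False.
Set R = True.
Set P = False.
  then (C ∨ N ∨ P) forces C = True.
  then (¬A ∨ ¬B ∨ P ∨ ¬R) forces A = False.
  then (A ∨ ¬B ∨ M ∨ ¬V) forces V = False.
All clauses satisfied.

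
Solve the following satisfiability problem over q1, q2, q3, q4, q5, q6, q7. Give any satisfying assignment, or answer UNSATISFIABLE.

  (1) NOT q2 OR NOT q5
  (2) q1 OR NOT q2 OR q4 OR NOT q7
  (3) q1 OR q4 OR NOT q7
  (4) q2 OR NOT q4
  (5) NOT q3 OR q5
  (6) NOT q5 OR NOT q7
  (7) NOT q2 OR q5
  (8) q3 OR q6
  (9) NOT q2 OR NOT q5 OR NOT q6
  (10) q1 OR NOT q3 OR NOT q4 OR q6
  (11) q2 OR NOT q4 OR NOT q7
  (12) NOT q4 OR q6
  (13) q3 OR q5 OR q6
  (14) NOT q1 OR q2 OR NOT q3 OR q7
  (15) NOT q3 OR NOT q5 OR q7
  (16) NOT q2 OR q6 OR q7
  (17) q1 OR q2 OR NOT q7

q1 = True; q2 = False; q3 = False; q4 = False; q5 = False; q6 = True; q7 = False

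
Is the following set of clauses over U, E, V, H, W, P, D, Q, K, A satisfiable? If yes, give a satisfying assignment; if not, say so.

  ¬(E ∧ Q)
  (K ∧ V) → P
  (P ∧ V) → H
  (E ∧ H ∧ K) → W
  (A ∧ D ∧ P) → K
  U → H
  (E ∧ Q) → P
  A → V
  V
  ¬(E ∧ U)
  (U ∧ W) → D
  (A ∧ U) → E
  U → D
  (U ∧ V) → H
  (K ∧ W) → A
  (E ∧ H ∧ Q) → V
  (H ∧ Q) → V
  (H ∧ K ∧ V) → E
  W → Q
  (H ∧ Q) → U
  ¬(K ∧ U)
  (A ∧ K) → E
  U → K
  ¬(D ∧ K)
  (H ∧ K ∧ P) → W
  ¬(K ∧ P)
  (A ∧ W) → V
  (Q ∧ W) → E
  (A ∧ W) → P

Unit clause (V) forces V = True.
Try U = True:
  (H ∨ ¬U) forces H = True.
  (¬K ∨ ¬U) forces K = False.
  clause (K ∨ ¬U) is falsified — backtrack.
So U = False.
Set E = False.
Set H = False.
  then (H ∨ ¬P ∨ ¬V) forces P = False.
  then (¬K ∨ P ∨ ¬V) forces K = False.
Try W = True:
  (¬A ∨ P ∨ ¬W) forces A = False.
  (E ∨ ¬Q ∨ ¬W) forces Q = False.
  clause (Q ∨ ¬W) is falsified — backtrack.
So W = False.
Set D = False.
Set Q = True.
Set A = True.
All clauses satisfied.

U=F; E=F; V=T; H=F; W=F; P=F; D=F; Q=T; K=F; A=T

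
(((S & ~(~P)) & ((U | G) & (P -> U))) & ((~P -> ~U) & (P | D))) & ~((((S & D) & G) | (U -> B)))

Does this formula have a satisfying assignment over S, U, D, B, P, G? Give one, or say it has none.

S = True, U = True, D = False, B = False, P = True, G = False

  ((S & ~(~P)) & ((U | G) & (P -> U))) & ((~P -> ~U) & (P | D)) = True
    (S & ~(~P)) & ((U | G) & (P -> U)) = True
      S & ~(~P) = True
        ~(~P) = True
          ~P = False
      (U | G) & (P -> U) = True
        U | G = True
        P -> U = True
    (~P -> ~U) & (P | D) = True
      ~P -> ~U = True
        ~P = False
        ~U = False
      P | D = True
  ~((((S & D) & G) | (U -> B))) = True
    ((S & D) & G) | (U -> B) = False
      (S & D) & G = False
        S & D = False
      U -> B = False
Both conjuncts True, so the formula holds.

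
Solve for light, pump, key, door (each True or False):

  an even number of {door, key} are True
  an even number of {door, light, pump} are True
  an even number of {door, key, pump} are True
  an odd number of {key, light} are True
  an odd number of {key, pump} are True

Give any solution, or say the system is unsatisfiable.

UNSATISFIABLE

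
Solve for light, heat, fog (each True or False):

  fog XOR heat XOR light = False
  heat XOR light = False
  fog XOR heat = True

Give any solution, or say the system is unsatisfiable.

light = True, heat = True, fog = False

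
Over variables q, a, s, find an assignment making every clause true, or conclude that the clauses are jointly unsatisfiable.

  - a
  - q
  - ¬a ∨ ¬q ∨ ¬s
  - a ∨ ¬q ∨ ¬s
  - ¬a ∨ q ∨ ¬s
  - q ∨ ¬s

q = True, a = True, s = False

Unit clause (a) forces a = True.
Unit clause (q) forces q = True.
In (¬a ∨ ¬q ∨ ¬s) only ¬s is left, so s = False.
Check each clause:
  (a): a holds.
  (q): q holds.
  (¬a ∨ ¬q ∨ ¬s): ¬s holds.
  (a ∨ ¬q ∨ ¬s): a holds.
  (¬a ∨ q ∨ ¬s): q holds.
  (q ∨ ¬s): q holds.
All clauses satisfied.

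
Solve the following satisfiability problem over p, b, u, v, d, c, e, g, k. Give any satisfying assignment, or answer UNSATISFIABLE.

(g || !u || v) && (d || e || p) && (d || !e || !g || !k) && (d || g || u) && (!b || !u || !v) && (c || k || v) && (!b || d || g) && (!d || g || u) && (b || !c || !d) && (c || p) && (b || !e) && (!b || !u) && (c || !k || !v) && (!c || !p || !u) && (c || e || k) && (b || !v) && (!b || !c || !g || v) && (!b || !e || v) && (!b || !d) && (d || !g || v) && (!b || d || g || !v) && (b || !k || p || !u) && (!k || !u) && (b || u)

p=F, b=T, u=F, v=T, d=F, c=T, e=T, g=T, k=F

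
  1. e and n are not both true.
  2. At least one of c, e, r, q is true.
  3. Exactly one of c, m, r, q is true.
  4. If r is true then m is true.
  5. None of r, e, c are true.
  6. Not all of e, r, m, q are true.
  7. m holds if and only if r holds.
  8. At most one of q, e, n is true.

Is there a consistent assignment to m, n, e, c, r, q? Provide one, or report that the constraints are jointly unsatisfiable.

m = False, n = False, e = False, c = False, r = False, q = True

  (1) e=F, n=F — not both ✓
  (2) {c, e, r, q}: 1 true — at least one ✓
  (3) {c, m, r, q}: 1 true — exactly one ✓
  (4) r=F ⇒ m: vacuous ✓
  (5) {r, e, c}: 0 true — none ✓
  (6) {e, r, m, q}: 1/4 true — not all ✓
  (7) m=F, r=F — same ✓
  (8) {q, e, n}: 1 true — at most one ✓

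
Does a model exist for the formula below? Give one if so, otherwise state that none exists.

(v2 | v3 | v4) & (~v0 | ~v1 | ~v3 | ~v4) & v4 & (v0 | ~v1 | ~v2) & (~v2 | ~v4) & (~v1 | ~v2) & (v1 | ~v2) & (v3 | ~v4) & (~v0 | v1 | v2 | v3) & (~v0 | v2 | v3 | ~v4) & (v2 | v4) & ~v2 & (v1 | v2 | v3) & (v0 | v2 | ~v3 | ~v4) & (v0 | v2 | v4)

Unit clause (v4) forces v4 = True.
In (~v2 | ~v4) only ~v2 is left, so v2 = False.
In (v3 | ~v4) only v3 is left, so v3 = True.
In (v0 | v2 | ~v3 | ~v4) only v0 is left, so v0 = True.
In (~v0 | ~v1 | ~v3 | ~v4) only ~v1 is left, so v1 = False.
All clauses satisfied.

v0 = True; v1 = False; v2 = False; v3 = True; v4 = True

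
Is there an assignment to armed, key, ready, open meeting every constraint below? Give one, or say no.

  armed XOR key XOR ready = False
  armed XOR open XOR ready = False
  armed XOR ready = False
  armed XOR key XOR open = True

armed=T; key=F; ready=T; open=F

armed XOR key XOR ready = T XOR F XOR T = False ✓
armed XOR open XOR ready = T XOR F XOR T = False ✓
armed XOR ready = T XOR T = False ✓
armed XOR key XOR open = T XOR F XOR F = True ✓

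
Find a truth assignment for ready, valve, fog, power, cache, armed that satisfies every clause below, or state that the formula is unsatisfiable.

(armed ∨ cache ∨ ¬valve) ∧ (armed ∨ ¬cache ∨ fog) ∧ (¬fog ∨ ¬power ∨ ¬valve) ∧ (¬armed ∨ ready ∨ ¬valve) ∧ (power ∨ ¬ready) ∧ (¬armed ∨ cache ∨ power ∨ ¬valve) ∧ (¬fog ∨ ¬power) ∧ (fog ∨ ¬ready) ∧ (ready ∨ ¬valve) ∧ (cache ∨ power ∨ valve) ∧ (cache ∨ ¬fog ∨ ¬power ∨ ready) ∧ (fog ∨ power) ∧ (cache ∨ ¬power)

ready = False, valve = False, fog = True, power = False, cache = True, armed = True

Try ready = True:
  (power ∨ ¬ready) forces power = True.
  (¬fog ∨ ¬power) forces fog = False.
  clause (fog ∨ ¬ready) is falsified — backtrack.
So ready = False.
  then (ready ∨ ¬valve) forces valve = False.
Set fog = True.
  then (¬fog ∨ ¬power) forces power = False.
  then (cache ∨ power ∨ valve) forces cache = True.
Set armed = True.
All clauses satisfied.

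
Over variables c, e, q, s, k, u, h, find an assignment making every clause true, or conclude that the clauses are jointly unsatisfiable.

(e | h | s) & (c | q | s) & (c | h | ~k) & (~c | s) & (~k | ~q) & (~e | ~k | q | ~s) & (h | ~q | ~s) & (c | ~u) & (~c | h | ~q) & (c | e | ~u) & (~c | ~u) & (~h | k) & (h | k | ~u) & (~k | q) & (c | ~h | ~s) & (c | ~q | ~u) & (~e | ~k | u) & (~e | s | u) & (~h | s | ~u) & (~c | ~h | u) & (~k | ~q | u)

Set c = False.
  then (c | ~u) forces u = False.
Set e = False.
Set q = False.
  then (c | q | s) forces s = True.
  then (~k | q) forces k = False.
  then (c | ~h | ~s) forces h = False.
All clauses satisfied.

c = False, e = False, q = False, s = True, k = False, u = False, h = False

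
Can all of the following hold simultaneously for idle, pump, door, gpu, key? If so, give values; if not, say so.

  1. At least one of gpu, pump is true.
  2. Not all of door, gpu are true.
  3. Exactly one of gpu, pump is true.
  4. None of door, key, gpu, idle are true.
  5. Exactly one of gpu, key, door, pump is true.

idle = False, pump = True, door = False, gpu = False, key = False

  (1) {gpu, pump}: 1 true — at least one ✓
  (2) {door, gpu}: 0/2 true — not all ✓
  (3) {gpu, pump}: 1 true — exactly one ✓
  (4) {door, key, gpu, idle}: 0 true — none ✓
  (5) {gpu, key, door, pump}: 1 true — exactly one ✓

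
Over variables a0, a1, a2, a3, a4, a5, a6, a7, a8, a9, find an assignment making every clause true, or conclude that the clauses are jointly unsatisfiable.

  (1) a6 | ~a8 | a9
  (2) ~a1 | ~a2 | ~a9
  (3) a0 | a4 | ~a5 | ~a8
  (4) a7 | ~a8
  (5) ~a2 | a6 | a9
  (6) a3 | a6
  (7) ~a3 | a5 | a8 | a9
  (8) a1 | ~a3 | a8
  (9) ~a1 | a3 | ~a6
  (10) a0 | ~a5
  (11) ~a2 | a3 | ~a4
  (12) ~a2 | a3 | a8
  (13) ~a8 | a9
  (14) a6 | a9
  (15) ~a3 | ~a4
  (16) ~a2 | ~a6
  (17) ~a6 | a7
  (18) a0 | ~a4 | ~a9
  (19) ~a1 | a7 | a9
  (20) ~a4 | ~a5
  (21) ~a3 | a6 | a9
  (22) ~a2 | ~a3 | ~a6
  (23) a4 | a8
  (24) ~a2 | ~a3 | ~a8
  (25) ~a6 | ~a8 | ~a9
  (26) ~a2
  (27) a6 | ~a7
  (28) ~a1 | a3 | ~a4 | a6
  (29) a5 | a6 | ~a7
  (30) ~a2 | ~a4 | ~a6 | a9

a0: True, a1: False, a2: False, a3: False, a4: True, a5: False, a6: True, a7: True, a8: False, a9: True

Unit clause (~a2) forces a2 = False.
Set a0 = True.
Set a1 = False.
Set a3 = False.
  then (a3 | a6) forces a6 = True.
  then (~a6 | a7) forces a7 = True.
Try a4 = False:
  (a4 | a8) forces a8 = True.
  (~a8 | a9) forces a9 = True.
  clause (~a6 | ~a8 | ~a9) is falsified — backtrack.
So a4 = True.
  then (~a4 | ~a5) forces a5 = False.
Set a8 = False.
Set a9 = True.
All clauses satisfied.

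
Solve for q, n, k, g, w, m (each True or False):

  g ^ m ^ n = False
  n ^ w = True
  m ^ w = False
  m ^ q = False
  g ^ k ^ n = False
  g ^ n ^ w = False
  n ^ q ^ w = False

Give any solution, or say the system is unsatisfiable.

q = True, n = False, k = True, g = True, w = True, m = True

g ^ m ^ n = T ^ T ^ F = False ✓
n ^ w = F ^ T = True ✓
m ^ w = T ^ T = False ✓
m ^ q = T ^ T = False ✓
g ^ k ^ n = T ^ T ^ F = False ✓
g ^ n ^ w = T ^ F ^ T = False ✓
n ^ q ^ w = F ^ T ^ T = False ✓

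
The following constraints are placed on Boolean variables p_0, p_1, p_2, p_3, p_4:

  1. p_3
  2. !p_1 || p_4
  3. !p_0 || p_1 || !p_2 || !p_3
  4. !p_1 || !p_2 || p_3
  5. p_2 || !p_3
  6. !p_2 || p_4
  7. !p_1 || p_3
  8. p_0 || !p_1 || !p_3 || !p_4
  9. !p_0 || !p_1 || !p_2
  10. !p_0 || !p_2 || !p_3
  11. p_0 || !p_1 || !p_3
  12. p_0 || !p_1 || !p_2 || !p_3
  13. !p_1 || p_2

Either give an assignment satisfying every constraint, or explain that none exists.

p_0 = False, p_1 = False, p_2 = True, p_3 = True, p_4 = True

Unit clause (p_3) forces p_3 = True.
In (p_2 || !p_3) only p_2 is left, so p_2 = True.
In (!p_2 || p_4) only p_4 is left, so p_4 = True.
In (!p_0 || !p_2 || !p_3) only !p_0 is left, so p_0 = False.
In (p_0 || !p_1 || !p_3) only !p_1 is left, so p_1 = False.
All clauses satisfied.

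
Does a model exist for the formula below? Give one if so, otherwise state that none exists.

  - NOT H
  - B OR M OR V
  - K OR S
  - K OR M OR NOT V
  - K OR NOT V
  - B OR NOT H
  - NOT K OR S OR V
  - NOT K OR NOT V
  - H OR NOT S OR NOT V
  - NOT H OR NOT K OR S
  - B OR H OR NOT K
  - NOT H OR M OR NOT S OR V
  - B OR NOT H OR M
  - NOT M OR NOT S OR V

M = False; H = False; K = False; V = False; S = True; B = True

Unit clause (NOT H) forces H = False.
Set M = False.
Set K = False.
  then (K OR S) forces S = True.
  then (K OR M OR NOT V) forces V = False.
  then (B OR M OR V) forces B = True.
All clauses satisfied.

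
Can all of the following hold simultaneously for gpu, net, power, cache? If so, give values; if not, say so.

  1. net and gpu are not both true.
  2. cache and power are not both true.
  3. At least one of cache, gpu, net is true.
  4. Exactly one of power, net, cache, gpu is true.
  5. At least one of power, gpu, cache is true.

gpu: False, net: False, power: False, cache: True

  (1) net=F, gpu=F — not both ✓
  (2) cache=T, power=F — not both ✓
  (3) {cache, gpu, net}: 1 true — at least one ✓
  (4) {power, net, cache, gpu}: 1 true — exactly one ✓
  (5) {power, gpu, cache}: 1 true — at least one ✓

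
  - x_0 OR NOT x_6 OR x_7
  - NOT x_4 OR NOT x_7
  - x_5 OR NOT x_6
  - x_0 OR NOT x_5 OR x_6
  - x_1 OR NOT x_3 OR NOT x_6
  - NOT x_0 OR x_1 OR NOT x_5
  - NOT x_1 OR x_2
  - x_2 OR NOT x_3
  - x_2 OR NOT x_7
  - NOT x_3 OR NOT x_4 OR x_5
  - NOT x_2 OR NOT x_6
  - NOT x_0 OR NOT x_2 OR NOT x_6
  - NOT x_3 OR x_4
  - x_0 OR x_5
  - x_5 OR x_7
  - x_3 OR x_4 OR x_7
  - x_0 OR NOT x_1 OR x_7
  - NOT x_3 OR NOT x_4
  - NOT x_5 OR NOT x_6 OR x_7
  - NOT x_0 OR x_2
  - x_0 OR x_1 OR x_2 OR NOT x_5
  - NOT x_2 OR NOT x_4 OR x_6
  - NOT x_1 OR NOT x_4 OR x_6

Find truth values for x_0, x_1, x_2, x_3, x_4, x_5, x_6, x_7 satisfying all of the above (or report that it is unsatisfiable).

Set x_0 = True.
  then (NOT x_0 OR x_2) forces x_2 = True.
  then (NOT x_2 OR NOT x_6) forces x_6 = False.
  then (NOT x_2 OR NOT x_4 OR x_6) forces x_4 = False.
  then (NOT x_3 OR x_4) forces x_3 = False.
  then (x_3 OR x_4 OR x_7) forces x_7 = True.
Set x_1 = True.
Set x_5 = False.
All clauses satisfied.

x_0: True, x_1: True, x_2: True, x_3: False, x_4: False, x_5: False, x_6: False, x_7: True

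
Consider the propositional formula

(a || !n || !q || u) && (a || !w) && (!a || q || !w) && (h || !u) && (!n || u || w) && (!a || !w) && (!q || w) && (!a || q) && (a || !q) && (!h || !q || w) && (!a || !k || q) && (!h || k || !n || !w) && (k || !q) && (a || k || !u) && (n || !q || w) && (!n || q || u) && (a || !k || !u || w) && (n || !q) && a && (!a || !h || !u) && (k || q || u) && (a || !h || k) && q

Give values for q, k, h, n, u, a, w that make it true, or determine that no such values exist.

Case q = True:
  (!q || w) forces w = True.
  (a || !w) forces a = True.
  Clause (!a || !w) is falsified — contradiction.
Case q = False:
  Clause (q) is falsified — contradiction.
Both cases fail, so the formula is unsatisfiable.

Unsatisfiable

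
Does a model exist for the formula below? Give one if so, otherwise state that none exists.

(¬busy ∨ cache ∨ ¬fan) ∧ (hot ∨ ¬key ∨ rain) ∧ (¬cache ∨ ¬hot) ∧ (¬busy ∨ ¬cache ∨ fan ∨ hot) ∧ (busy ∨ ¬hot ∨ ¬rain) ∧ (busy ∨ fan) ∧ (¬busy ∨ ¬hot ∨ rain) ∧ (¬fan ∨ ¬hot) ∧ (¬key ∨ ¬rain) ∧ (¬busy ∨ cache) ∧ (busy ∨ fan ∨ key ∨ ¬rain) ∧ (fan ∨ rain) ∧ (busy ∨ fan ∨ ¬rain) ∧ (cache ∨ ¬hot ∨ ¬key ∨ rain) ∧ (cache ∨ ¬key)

Try fan = False:
  (busy ∨ fan) forces busy = True.
  (¬busy ∨ cache) forces cache = True.
  (¬cache ∨ ¬hot) forces hot = False.
  clause (¬busy ∨ ¬cache ∨ fan ∨ hot) is falsified — backtrack.
So fan = True.
  then (¬fan ∨ ¬hot) forces hot = False.
Set cache = True.
Set busy = False.
Set rain = False.
  then (hot ∨ ¬key ∨ rain) forces key = False.
All clauses satisfied.

fan = True; cache = True; hot = False; busy = False; rain = False; key = False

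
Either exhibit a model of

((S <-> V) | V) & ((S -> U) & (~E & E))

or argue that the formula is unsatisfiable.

The formula is unsatisfiable.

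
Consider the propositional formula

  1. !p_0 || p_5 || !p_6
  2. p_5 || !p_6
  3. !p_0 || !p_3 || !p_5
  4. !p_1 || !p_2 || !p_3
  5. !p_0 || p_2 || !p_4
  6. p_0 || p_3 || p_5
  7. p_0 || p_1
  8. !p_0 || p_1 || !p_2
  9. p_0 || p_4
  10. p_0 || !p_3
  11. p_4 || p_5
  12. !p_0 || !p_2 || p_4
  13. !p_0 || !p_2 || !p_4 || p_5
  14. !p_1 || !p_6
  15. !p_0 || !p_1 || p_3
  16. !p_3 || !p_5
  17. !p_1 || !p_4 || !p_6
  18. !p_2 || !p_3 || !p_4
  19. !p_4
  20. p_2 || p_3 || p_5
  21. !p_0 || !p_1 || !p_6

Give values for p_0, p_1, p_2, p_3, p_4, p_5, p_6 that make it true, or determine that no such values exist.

Unit clause (!p_4) forces p_4 = False.
In (p_0 || p_4) only p_0 is left, so p_0 = True.
In (p_4 || p_5) only p_5 is left, so p_5 = True.
In (!p_0 || !p_2 || p_4) only !p_2 is left, so p_2 = False.
In (!p_3 || !p_5) only !p_3 is left, so p_3 = False.
In (!p_0 || !p_1 || p_3) only !p_1 is left, so p_1 = False.
Set p_6 = False.
All clauses satisfied.

p_0 = True; p_1 = False; p_2 = False; p_3 = False; p_4 = False; p_5 = True; p_6 = False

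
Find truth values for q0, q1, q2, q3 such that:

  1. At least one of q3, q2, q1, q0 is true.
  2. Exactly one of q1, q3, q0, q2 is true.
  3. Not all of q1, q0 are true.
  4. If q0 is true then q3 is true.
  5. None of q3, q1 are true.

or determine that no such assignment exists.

q0=F; q1=F; q2=T; q3=F

  (1) {q3, q2, q1, q0}: 1 true — at least one ✓
  (2) {q1, q3, q0, q2}: 1 true — exactly one ✓
  (3) {q1, q0}: 0/2 true — not all ✓
  (4) q0=F ⇒ q3: vacuous ✓
  (5) {q3, q1}: 0 true — none ✓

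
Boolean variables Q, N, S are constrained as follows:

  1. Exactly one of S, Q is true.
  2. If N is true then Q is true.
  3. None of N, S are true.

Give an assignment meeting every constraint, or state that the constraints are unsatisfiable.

Q = True; N = False; S = False

  (1) {S, Q}: 1 true — exactly one ✓
  (2) N=F ⇒ Q: vacuous ✓
  (3) {N, S}: 0 true — none ✓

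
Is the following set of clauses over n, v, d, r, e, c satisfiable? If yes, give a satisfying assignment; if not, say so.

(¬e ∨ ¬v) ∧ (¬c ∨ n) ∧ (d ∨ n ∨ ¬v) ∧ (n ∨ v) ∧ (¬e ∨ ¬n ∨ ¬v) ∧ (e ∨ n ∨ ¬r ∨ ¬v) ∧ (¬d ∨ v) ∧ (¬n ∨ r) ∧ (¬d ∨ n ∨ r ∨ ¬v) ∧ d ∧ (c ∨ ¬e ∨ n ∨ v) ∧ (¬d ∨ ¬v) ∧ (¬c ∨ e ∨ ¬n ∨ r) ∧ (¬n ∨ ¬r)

Unsatisfiable — no assignment works.

Case d = True:
  (¬d ∨ v) forces v = True.
  Clause (¬d ∨ ¬v) is falsified — contradiction.
Case d = False:
  Clause (d) is falsified — contradiction.
Both cases fail, so the formula is unsatisfiable.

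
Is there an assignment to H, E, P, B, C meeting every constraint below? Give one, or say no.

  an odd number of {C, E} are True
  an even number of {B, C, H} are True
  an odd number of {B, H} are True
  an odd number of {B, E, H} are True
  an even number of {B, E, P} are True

H = True; E = False; P = False; B = False; C = True

{C, E}: 1 true → odd ✓
{B, C, H}: 2 true → even ✓
{B, H}: 1 true → odd ✓
{B, E, H}: 1 true → odd ✓
{B, E, P}: 0 true → even ✓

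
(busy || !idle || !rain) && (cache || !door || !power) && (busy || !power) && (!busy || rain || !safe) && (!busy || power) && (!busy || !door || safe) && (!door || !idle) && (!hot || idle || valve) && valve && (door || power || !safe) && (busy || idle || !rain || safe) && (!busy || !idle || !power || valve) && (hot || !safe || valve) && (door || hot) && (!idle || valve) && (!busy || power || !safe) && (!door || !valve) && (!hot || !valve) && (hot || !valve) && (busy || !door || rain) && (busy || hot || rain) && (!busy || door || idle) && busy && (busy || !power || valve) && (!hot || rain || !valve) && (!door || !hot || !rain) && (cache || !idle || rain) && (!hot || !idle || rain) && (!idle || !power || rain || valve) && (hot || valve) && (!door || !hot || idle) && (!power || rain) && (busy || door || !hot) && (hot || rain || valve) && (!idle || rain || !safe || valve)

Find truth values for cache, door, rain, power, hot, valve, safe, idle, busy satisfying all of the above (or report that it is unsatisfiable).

Case hot = True:
  (valve) forces valve = True.
  Clause (!hot || !valve) is falsified — contradiction.
Case hot = False:
  (valve) forces valve = True.
  Clause (hot || !valve) is falsified — contradiction.
Both cases fail, so the formula is unsatisfiable.

The formula is unsatisfiable.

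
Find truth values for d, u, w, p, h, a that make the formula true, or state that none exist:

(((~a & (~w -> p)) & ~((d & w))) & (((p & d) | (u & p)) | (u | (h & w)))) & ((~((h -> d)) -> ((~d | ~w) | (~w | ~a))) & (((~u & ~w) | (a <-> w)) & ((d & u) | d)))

d: True, u: False, w: False, p: True, h: True, a: False

  ((~a & (~w -> p)) & ~((d & w))) & (((p & d) | (u & p)) | (u | (h & w))) = True
    (~a & (~w -> p)) & ~((d & w)) = True
      ~a & (~w -> p) = True
        ~a = True
        ~w -> p = True
          ~w = True
      ~((d & w)) = True
        d & w = False
    ((p & d) | (u & p)) | (u | (h & w)) = True
      (p & d) | (u & p) = True
        p & d = True
        u & p = False
      u | (h & w) = False
        h & w = False
  (~((h -> d)) -> ((~d | ~w) | (~w | ~a))) & (((~u & ~w) | (a <-> w)) & ((d & u) | d)) = True
    ~((h -> d)) -> ((~d | ~w) | (~w | ~a)) = True
      ~((h -> d)) = False
        h -> d = True
      (~d | ~w) | (~w | ~a) = True
        ~d | ~w = True
          ~d = False
          ~w = True
        ~w | ~a = True
          ~w = True
          ~a = True
    ((~u & ~w) | (a <-> w)) & ((d & u) | d) = True
      (~u & ~w) | (a <-> w) = True
        ~u & ~w = True
          ~u = True
          ~w = True
        a <-> w = True
      (d & u) | d = True
        d & u = False
Both conjuncts True, so the formula holds.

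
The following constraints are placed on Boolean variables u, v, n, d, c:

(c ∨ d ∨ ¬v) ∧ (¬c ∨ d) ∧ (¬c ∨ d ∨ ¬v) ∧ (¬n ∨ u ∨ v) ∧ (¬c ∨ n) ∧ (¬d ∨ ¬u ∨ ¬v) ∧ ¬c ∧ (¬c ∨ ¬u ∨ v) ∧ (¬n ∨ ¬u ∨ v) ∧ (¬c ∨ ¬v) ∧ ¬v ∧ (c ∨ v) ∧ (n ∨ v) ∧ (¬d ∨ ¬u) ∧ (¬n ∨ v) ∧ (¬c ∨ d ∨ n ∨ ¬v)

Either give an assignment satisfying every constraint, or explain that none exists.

Case v = True:
  Clause (¬v) is falsified — contradiction.
Case v = False:
  (¬c) forces c = False.
  Clause (c ∨ v) is falsified — contradiction.
Both cases fail, so the formula is unsatisfiable.

Unsatisfiable — no assignment works.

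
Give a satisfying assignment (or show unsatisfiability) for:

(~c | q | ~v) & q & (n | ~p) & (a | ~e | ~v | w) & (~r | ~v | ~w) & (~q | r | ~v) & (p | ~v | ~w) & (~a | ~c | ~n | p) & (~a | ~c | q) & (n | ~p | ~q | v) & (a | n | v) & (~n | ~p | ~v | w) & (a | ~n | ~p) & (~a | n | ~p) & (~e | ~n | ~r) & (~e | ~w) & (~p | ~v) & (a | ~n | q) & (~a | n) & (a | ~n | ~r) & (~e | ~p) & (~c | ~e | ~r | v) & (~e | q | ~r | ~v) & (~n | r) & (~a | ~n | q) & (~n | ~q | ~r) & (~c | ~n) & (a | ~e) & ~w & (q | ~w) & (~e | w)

e = False, r = True, p = False, n = False, v = True, c = True, q = True, a = False, w = False

Unit clause (q) forces q = True.
Unit clause (~w) forces w = False.
In (~e | w) only ~e is left, so e = False.
Set r = True.
  then (~n | ~q | ~r) forces n = False.
  then (n | ~p) forces p = False.
  then (~a | n) forces a = False.
  then (a | n | v) forces v = True.
Set c = True.
All clauses satisfied.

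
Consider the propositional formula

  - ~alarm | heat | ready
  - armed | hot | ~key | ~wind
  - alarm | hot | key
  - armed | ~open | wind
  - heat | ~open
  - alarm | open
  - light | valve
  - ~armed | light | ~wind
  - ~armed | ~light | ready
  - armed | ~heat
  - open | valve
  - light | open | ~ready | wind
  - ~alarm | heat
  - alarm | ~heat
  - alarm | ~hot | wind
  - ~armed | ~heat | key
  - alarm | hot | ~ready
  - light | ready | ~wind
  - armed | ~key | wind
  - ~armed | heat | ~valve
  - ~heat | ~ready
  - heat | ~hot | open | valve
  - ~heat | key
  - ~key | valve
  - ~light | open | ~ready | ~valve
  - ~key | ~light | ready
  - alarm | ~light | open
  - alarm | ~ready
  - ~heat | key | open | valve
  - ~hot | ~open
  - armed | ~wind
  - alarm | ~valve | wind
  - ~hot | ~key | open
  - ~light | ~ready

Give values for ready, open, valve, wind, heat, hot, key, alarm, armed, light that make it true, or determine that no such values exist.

ready: False, open: True, valve: True, wind: False, heat: True, hot: False, key: True, alarm: True, armed: True, light: False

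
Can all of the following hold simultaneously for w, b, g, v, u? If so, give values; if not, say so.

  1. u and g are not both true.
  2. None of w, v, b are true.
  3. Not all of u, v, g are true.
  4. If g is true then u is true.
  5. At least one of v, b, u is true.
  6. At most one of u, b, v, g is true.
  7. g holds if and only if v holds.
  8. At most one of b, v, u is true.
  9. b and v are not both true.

w=F, b=F, g=F, v=F, u=T

  (1) u=T, g=F — not both ✓
  (2) {w, v, b}: 0 true — none ✓
  (3) {u, v, g}: 1/3 true — not all ✓
  (4) g=F ⇒ u: vacuous ✓
  (5) {v, b, u}: 1 true — at least one ✓
  (6) {u, b, v, g}: 1 true — at most one ✓
  (7) g=F, v=F — same ✓
  (8) {b, v, u}: 1 true — at most one ✓
  (9) b=F, v=F — not both ✓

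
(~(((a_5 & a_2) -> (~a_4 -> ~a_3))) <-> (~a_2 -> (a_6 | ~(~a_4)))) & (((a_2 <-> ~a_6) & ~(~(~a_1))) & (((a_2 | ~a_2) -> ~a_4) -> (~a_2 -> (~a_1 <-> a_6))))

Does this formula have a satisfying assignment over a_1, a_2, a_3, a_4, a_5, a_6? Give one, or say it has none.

a_1=F, a_2=T, a_3=T, a_4=F, a_5=T, a_6=F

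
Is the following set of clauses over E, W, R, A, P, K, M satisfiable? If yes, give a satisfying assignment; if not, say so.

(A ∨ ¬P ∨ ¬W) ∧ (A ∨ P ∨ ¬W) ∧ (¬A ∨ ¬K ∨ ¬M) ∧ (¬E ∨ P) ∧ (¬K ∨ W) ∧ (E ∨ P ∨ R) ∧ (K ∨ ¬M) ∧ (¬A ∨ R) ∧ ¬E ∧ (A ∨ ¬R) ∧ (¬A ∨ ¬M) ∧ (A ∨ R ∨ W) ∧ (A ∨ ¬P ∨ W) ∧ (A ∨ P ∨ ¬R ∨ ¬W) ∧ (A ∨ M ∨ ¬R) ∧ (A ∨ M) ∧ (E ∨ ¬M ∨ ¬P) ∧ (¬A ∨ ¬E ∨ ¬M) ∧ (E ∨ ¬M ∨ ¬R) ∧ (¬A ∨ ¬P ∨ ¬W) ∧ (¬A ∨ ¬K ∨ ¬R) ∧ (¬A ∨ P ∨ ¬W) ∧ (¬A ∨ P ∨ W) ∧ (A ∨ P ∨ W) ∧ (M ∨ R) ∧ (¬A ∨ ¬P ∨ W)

No satisfying assignment exists.

Case P = True:
  (¬E) forces E = False.
  (E ∨ ¬M ∨ ¬P) forces M = False.
  (A ∨ M) forces A = True.
  (¬A ∨ R) forces R = True.
  (¬A ∨ ¬P ∨ ¬W) forces W = False.
  Clause (¬A ∨ ¬P ∨ W) is falsified — contradiction.
Case P = False:
  (¬E ∨ P) forces E = False.
  (E ∨ P ∨ R) forces R = True.
  (A ∨ ¬R) forces A = True.
  (¬A ∨ ¬M) forces M = False.
  (¬A ∨ ¬K ∨ ¬R) forces K = False.
  (¬A ∨ P ∨ ¬W) forces W = False.
  Clause (¬A ∨ P ∨ W) is falsified — contradiction.
Both cases fail, so the formula is unsatisfiable.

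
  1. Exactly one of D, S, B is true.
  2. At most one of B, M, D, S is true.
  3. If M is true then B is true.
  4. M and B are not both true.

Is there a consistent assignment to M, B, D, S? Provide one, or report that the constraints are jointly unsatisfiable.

M=F, B=T, D=F, S=F

  (1) {D, S, B}: 1 true — exactly one ✓
  (2) {B, M, D, S}: 1 true — at most one ✓
  (3) M=F ⇒ B: vacuous ✓
  (4) M=F, B=T — not both ✓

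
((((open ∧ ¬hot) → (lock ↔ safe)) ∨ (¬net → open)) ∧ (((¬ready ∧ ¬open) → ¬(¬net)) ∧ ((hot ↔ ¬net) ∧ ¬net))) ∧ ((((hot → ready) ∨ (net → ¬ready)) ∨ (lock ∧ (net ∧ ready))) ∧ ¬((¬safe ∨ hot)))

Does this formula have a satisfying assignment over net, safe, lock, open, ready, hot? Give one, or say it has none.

Unsatisfiable

Case net = True: the conjunct ¬net is False.
Case net = False: the formula simplifies to ((((open ∧ ¬hot) → (lock ↔ safe)) ∨ open) ∧ (¬((¬ready ∧ ¬open)) ∧ hot)) ∧ ¬((¬safe ∨ hot)).
  hot = True: the conjunct ¬((¬safe ∨ hot)) becomes ¬((¬safe ∨ True)) = False.
  hot = False: the conjunct hot is False.
Both cases fail — unsatisfiable.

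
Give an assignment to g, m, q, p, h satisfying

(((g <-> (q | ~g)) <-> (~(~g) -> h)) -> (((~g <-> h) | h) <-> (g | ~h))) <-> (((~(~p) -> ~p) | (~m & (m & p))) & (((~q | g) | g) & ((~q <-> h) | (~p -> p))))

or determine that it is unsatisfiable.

g = False, m = False, q = False, p = False, h = True

  (((g <-> (q | ~g)) <-> (~(~g) -> h)) -> (((~g <-> h) | h) <-> (g | ~h))) <-> (((~(~p) -> ~p) | (~m & (m & p))) & (((~q | g) | g) & ((~q <-> h) | (~p -> p)))) = True
    ((g <-> (q | ~g)) <-> (~(~g) -> h)) -> (((~g <-> h) | h) <-> (g | ~h)) = True
      (g <-> (q | ~g)) <-> (~(~g) -> h) = False
        g <-> (q | ~g) = False
          q | ~g = True
            ~g = True
        ~(~g) -> h = True
          ~(~g) = False
            ~g = True
      ((~g <-> h) | h) <-> (g | ~h) = False
        (~g <-> h) | h = True
          ~g <-> h = True
            ~g = True
        g | ~h = False
          ~h = False
    ((~(~p) -> ~p) | (~m & (m & p))) & (((~q | g) | g) & ((~q <-> h) | (~p -> p))) = True
      (~(~p) -> ~p) | (~m & (m & p)) = True
        ~(~p) -> ~p = True
          ~(~p) = False
            ~p = True
          ~p = True
        ~m & (m & p) = False
          ~m = True
          m & p = False
      ((~q | g) | g) & ((~q <-> h) | (~p -> p)) = True
        (~q | g) | g = True
          ~q | g = True
            ~q = True
        (~q <-> h) | (~p -> p) = True
          ~q <-> h = True
            ~q = True
          ~p -> p = False
            ~p = True
The formula evaluates to True.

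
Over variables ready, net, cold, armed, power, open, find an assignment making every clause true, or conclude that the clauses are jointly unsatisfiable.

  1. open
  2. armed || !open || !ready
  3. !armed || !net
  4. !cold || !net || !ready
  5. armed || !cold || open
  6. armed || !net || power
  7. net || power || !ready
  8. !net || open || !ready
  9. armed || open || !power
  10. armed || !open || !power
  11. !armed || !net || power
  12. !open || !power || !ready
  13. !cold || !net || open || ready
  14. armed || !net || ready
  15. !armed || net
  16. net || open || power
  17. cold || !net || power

ready: False, net: False, cold: True, armed: False, power: False, open: True

Unit clause (open) forces open = True.
Set ready = False.
Try net = True:
  (!armed || !net) forces armed = False.
  clause (armed || !net || ready) is falsified — backtrack.
So net = False.
  then (!armed || net) forces armed = False.
  then (armed || !open || !power) forces power = False.
Set cold = True.
All clauses satisfied.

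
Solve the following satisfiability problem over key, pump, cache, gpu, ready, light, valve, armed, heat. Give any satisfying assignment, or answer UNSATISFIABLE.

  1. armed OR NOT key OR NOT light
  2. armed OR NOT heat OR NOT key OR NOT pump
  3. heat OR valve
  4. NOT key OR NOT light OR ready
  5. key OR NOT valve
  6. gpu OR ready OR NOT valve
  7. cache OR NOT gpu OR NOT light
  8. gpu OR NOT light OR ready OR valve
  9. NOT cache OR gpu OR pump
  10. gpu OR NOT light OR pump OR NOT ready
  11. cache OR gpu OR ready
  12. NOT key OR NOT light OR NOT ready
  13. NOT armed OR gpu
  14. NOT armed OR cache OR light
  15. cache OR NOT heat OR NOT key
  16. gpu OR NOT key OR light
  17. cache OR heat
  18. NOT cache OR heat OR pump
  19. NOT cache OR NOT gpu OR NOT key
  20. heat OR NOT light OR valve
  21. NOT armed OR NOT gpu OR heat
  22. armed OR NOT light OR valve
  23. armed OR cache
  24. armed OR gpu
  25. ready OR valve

key = False, pump = False, cache = True, gpu = True, ready = True, light = False, valve = False, armed = True, heat = True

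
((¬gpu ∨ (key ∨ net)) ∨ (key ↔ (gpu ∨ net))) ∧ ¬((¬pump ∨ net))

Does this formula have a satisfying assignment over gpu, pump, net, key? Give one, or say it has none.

gpu: False; pump: True; net: False; key: True

  (¬gpu ∨ (key ∨ net)) ∨ (key ↔ (gpu ∨ net)) = True
    ¬gpu ∨ (key ∨ net) = True
      ¬gpu = True
      key ∨ net = True
    key ↔ (gpu ∨ net) = False
      gpu ∨ net = False
  ¬((¬pump ∨ net)) = True
    ¬pump ∨ net = False
      ¬pump = False
Both conjuncts True, so the formula holds.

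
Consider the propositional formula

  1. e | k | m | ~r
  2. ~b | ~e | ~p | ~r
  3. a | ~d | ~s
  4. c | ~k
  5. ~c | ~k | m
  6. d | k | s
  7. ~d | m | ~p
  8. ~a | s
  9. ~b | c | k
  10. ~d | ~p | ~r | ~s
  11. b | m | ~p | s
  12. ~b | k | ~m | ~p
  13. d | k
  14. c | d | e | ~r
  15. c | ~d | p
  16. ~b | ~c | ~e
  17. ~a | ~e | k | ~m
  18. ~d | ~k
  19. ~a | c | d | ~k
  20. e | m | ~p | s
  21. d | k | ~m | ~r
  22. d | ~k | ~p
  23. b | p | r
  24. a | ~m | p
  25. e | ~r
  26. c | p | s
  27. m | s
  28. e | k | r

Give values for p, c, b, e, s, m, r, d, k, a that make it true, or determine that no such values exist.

Set p = True.
Set c = False.
  then (c | ~k) forces k = False.
  then (~b | c | k) forces b = False.
  then (d | k) forces d = True.
  then (~d | m | ~p) forces m = True.
Try e = False:
  (e | ~r) forces r = False.
  clause (e | k | r) is falsified — backtrack.
So e = True.
  then (~a | ~e | k | ~m) forces a = False.
  then (a | ~d | ~s) forces s = False.
Set r = True.
All clauses satisfied.

p=T, c=F, b=F, e=T, s=F, m=T, r=T, d=T, k=F, a=F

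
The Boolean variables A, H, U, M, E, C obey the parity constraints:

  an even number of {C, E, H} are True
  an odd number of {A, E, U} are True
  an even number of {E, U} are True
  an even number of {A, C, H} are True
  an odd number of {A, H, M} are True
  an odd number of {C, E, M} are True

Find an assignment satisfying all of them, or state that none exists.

Adding constraints 1, 2, 3, 5, 6 mod 2: every variable appears an even number of times on the left, so the left side is 0.
But the right sides sum to 1 (mod 2). 0 ≠ 1 — the system is inconsistent.

The formula is unsatisfiable.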